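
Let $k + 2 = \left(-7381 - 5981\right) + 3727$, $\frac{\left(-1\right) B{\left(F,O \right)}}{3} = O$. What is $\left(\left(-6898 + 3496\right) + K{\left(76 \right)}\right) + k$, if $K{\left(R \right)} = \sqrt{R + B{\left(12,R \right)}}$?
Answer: $-13039 + 2 i \sqrt{38} \approx -13039.0 + 12.329 i$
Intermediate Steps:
$B{\left(F,O \right)} = - 3 O$
$k = -9637$ ($k = -2 + \left(\left(-7381 - 5981\right) + 3727\right) = -2 + \left(-13362 + 3727\right) = -2 - 9635 = -9637$)
$K{\left(R \right)} = \sqrt{2} \sqrt{- R}$ ($K{\left(R \right)} = \sqrt{R - 3 R} = \sqrt{- 2 R} = \sqrt{2} \sqrt{- R}$)
$\left(\left(-6898 + 3496\right) + K{\left(76 \right)}\right) + k = \left(\left(-6898 + 3496\right) + \sqrt{2} \sqrt{\left(-1\right) 76}\right) - 9637 = \left(-3402 + \sqrt{2} \sqrt{-76}\right) - 9637 = \left(-3402 + \sqrt{2} \cdot 2 i \sqrt{19}\right) - 9637 = \left(-3402 + 2 i \sqrt{38}\right) - 9637 = -13039 + 2 i \sqrt{38}$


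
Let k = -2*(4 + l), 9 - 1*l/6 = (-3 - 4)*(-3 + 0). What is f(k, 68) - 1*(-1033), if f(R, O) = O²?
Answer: 5657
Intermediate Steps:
l = -72 (l = 54 - 6*(-3 - 4)*(-3 + 0) = 54 - (-42)*(-3) = 54 - 6*21 = 54 - 126 = -72)
k = 136 (k = -2*(4 - 72) = -2*(-68) = 136)
f(k, 68) - 1*(-1033) = 68² - 1*(-1033) = 4624 + 1033 = 5657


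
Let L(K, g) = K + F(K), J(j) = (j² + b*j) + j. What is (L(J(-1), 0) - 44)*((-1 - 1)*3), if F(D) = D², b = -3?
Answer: 192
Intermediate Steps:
J(j) = j² - 2*j (J(j) = (j² - 3*j) + j = j² - 2*j)
L(K, g) = K + K²
(L(J(-1), 0) - 44)*((-1 - 1)*3) = ((-(-2 - 1))*(1 - (-2 - 1)) - 44)*((-1 - 1)*3) = ((-1*(-3))*(1 - 1*(-3)) - 44)*(-2*3) = (3*(1 + 3) - 44)*(-6) = (3*4 - 44)*(-6) = (12 - 44)*(-6) = -32*(-6) = 192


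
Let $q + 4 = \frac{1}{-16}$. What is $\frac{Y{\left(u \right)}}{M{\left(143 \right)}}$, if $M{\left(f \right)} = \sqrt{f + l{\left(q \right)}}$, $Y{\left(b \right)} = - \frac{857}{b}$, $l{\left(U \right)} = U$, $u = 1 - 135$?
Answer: $\frac{1714 \sqrt{247}}{49647} \approx 0.54258$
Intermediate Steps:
$q = - \frac{65}{16}$ ($q = -4 + \frac{1}{-16} = -4 - \frac{1}{16} = - \frac{65}{16} \approx -4.0625$)
$u = -134$ ($u = 1 - 135 = -134$)
$M{\left(f \right)} = \sqrt{- \frac{65}{16} + f}$ ($M{\left(f \right)} = \sqrt{f - \frac{65}{16}} = \sqrt{- \frac{65}{16} + f}$)
$\frac{Y{\left(u \right)}}{M{\left(143 \right)}} = \frac{\left(-857\right) \frac{1}{-134}}{\frac{1}{4} \sqrt{-65 + 16 \cdot 143}} = \frac{\left(-857\right) \left(- \frac{1}{134}\right)}{\frac{1}{4} \sqrt{-65 + 2288}} = \frac{857}{134 \frac{\sqrt{2223}}{4}} = \frac{857}{134 \frac{3 \sqrt{247}}{4}} = \frac{857 \frac{4 \sqrt{247}}{741}}{134} = \frac{1714 \sqrt{247}}{49647}$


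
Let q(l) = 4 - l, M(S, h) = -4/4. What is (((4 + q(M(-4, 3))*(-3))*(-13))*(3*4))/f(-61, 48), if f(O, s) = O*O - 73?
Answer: 143/304 ≈ 0.47039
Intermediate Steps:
M(S, h) = -1 (M(S, h) = -4*¼ = -1)
f(O, s) = -73 + O² (f(O, s) = O² - 73 = -73 + O²)
(((4 + q(M(-4, 3))*(-3))*(-13))*(3*4))/f(-61, 48) = (((4 + (4 - 1*(-1))*(-3))*(-13))*(3*4))/(-73 + (-61)²) = (((4 + (4 + 1)*(-3))*(-13))*12)/(-73 + 3721) = (((4 + 5*(-3))*(-13))*12)/3648 = (((4 - 15)*(-13))*12)*(1/3648) = (-11*(-13)*12)*(1/3648) = (143*12)*(1/3648) = 1716*(1/3648) = 143/304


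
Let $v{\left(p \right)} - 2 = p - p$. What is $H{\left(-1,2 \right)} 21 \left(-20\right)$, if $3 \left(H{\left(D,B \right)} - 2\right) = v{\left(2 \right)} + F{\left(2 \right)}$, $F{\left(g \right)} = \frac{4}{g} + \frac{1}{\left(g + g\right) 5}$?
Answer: $-1407$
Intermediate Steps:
$F{\left(g \right)} = \frac{41}{10 g}$ ($F{\left(g \right)} = \frac{4}{g} + \frac{1}{2 g} \frac{1}{5} = \frac{4}{g} + \frac{1}{10 g} = \frac{41}{10 g}$)
$v{\left(p \right)} = 2$ ($v{\left(p \right)} = 2 + \left(p - p\right) = 2 + 0 = 2$)
$H{\left(D,B \right)} = \frac{67}{20}$ ($H{\left(D,B \right)} = 2 + \frac{2 + \frac{41}{10 \cdot 2}}{3} = 2 + \frac{2 + \frac{41}{10} \cdot \frac{1}{2}}{3} = 2 + \frac{2 + \frac{41}{20}}{3} = 2 + \frac{1}{3} \cdot \frac{81}{20} = 2 + \frac{27}{20} = \frac{67}{20}$)
$H{\left(-1,2 \right)} 21 \left(-20\right) = \frac{67}{20} \cdot 21 \left(-20\right) = \frac{1407}{20} \left(-20\right) = -1407$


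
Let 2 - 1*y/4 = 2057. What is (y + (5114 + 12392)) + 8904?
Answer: 18190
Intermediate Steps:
y = -8220 (y = 8 - 4*2057 = 8 - 8228 = -8220)
(y + (5114 + 12392)) + 8904 = (-8220 + (5114 + 12392)) + 8904 = (-8220 + 17506) + 8904 = 9286 + 8904 = 18190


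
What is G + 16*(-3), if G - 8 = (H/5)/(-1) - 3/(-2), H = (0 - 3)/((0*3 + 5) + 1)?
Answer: -192/5 ≈ -38.400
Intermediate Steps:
H = -½ (H = -3/((0 + 5) + 1) = -3/(5 + 1) = -3/6 = -3*⅙ = -½ ≈ -0.50000)
G = 48/5 (G = 8 + (-½/5/(-1) - 3/(-2)) = 8 + (-½*⅕*(-1) - 3*(-½)) = 8 + (-⅒*(-1) + 3/2) = 8 + (⅒ + 3/2) = 8 + 8/5 = 48/5 ≈ 9.6000)
G + 16*(-3) = 48/5 + 16*(-3) = 48/5 - 48 = -192/5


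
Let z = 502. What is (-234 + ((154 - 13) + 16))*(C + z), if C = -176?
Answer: -25102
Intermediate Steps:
(-234 + ((154 - 13) + 16))*(C + z) = (-234 + ((154 - 13) + 16))*(-176 + 502) = (-234 + (141 + 16))*326 = (-234 + 157)*326 = -77*326 = -25102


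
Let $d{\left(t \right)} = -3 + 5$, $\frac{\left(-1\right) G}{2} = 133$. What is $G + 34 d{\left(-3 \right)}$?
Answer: $-198$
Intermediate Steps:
$G = -266$ ($G = \left(-2\right) 133 = -266$)
$d{\left(t \right)} = 2$
$G + 34 d{\left(-3 \right)} = -266 + 34 \cdot 2 = -266 + 68 = -198$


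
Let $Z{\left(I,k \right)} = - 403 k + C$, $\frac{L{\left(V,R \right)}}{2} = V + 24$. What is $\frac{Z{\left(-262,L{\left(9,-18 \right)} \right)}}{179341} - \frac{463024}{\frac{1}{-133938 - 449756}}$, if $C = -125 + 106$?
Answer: $\frac{48469475324151079}{179341} \approx 2.7026 \cdot 10^{11}$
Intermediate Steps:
$C = -19$
$L{\left(V,R \right)} = 48 + 2 V$ ($L{\left(V,R \right)} = 2 \left(V + 24\right) = 2 \left(24 + V\right) = 48 + 2 V$)
$Z{\left(I,k \right)} = -19 - 403 k$ ($Z{\left(I,k \right)} = - 403 k - 19 = -19 - 403 k$)
$\frac{Z{\left(-262,L{\left(9,-18 \right)} \right)}}{179341} - \frac{463024}{\frac{1}{-133938 - 449756}} = \frac{-19 - 403 \left(48 + 2 \cdot 9\right)}{179341} - \frac{463024}{\frac{1}{-133938 - 449756}} = \left(-19 - 403 \left(48 + 18\right)\right) \frac{1}{179341} - \frac{463024}{\frac{1}{-583694}} = \left(-19 - 26598\right) \frac{1}{179341} - \frac{463024}{- \frac{1}{583694}} = \left(-19 - 26598\right) \frac{1}{179341} - -270264330656 = \left(-26617\right) \frac{1}{179341} + 270264330656 = - \frac{26617}{179341} + 270264330656 = \frac{48469475324151079}{179341}$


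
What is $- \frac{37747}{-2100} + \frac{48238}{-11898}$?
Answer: $\frac{57969001}{4164300} \approx 13.92$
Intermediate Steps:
$- \frac{37747}{-2100} + \frac{48238}{-11898} = \left(-37747\right) \left(- \frac{1}{2100}\right) + 48238 \left(- \frac{1}{11898}\right) = \frac{37747}{2100} - \frac{24119}{5949} = \frac{57969001}{4164300}$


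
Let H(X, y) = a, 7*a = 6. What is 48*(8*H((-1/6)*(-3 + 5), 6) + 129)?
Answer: 45648/7 ≈ 6521.1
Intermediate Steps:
a = 6/7 (a = (⅐)*6 = 6/7 ≈ 0.85714)
H(X, y) = 6/7
48*(8*H((-1/6)*(-3 + 5), 6) + 129) = 48*(8*(6/7) + 129) = 48*(48/7 + 129) = 48*(951/7) = 45648/7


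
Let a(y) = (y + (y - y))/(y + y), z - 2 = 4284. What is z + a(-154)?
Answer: 8573/2 ≈ 4286.5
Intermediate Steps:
z = 4286 (z = 2 + 4284 = 4286)
a(y) = 1/2 (a(y) = (y + 0)/((2*y)) = y*(1/(2*y)) = 1/2)
z + a(-154) = 4286 + 1/2 = 8573/2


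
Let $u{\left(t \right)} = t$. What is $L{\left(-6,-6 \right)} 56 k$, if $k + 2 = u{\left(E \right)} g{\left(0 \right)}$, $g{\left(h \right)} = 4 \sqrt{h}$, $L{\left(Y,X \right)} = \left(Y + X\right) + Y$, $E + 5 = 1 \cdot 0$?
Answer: $2016$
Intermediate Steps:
$E = -5$ ($E = -5 + 1 \cdot 0 = -5 + 0 = -5$)
$L{\left(Y,X \right)} = X + 2 Y$ ($L{\left(Y,X \right)} = \left(X + Y\right) + Y = X + 2 Y$)
$k = -2$ ($k = -2 - 5 \cdot 4 \sqrt{0} = -2 - 5 \cdot 4 \cdot 0 = -2 - 0 = -2 + 0 = -2$)
$L{\left(-6,-6 \right)} 56 k = \left(-6 + 2 \left(-6\right)\right) 56 \left(-2\right) = \left(-6 - 12\right) 56 \left(-2\right) = \left(-18\right) 56 \left(-2\right) = \left(-1008\right) \left(-2\right) = 2016$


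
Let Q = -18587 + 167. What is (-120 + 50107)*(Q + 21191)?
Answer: 138513977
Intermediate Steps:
Q = -18420
(-120 + 50107)*(Q + 21191) = (-120 + 50107)*(-18420 + 21191) = 49987*2771 = 138513977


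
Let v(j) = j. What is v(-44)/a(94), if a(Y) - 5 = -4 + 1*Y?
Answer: -44/95 ≈ -0.46316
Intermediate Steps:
a(Y) = 1 + Y (a(Y) = 5 + (-4 + 1*Y) = 5 + (-4 + Y) = 1 + Y)
v(-44)/a(94) = -44/(1 + 94) = -44/95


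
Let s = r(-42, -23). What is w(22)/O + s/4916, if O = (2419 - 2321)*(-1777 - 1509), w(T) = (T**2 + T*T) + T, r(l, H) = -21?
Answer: -2907357/395772412 ≈ -0.0073460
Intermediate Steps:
w(T) = T + 2*T**2 (w(T) = (T**2 + T**2) + T = 2*T**2 + T = T + 2*T**2)
s = -21
O = -322028 (O = 98*(-3286) = -322028)
w(22)/O + s/4916 = (22*(1 + 2*22))/(-322028) - 21/4916 = (22*(1 + 44))*(-1/322028) - 21*1/4916 = (22*45)*(-1/322028) - 21/4916 = 990*(-1/322028) - 21/4916 = -495/161014 - 21/4916 = -2907357/395772412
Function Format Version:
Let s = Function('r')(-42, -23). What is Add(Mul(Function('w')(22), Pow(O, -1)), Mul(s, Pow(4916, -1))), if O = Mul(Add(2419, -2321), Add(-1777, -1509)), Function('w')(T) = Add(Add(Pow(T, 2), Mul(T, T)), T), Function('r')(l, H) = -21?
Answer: Rational(-2907357, 395772412) ≈ -0.0073460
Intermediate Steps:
Function('w')(T) = Add(T, Mul(2, Pow(T, 2))) (Function('w')(T) = Add(Add(Pow(T, 2), Pow(T, 2)), T) = Add(Mul(2, Pow(T, 2)), T) = Add(T, Mul(2, Pow(T, 2))))
s = -21
O = -322028 (O = Mul(98, -3286) = -322028)
Add(Mul(Function('w')(22), Pow(O, -1)), Mul(s, Pow(4916, -1))) = Add(Mul(Mul(22, Add(1, Mul(2, 22))), Pow(-322028, -1)), Mul(-21, Pow(4916, -1))) = Add(Mul(Mul(22, Add(1, 44)), Rational(-1, 322028)), Mul(-21, Rational(1, 4916))) = Add(Mul(Mul(22, 45), Rational(-1, 322028)), Rational(-21, 4916)) = Add(Mul(990, Rational(-1, 322028)), Rational(-21, 4916)) = Add(Rational(-495, 161014), Rational(-21, 4916)) = Rational(-2907357, 395772412)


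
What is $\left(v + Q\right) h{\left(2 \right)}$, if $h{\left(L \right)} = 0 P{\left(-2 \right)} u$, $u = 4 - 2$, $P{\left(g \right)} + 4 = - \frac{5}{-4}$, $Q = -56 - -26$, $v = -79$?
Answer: $0$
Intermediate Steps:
$Q = -30$ ($Q = -56 + 26 = -30$)
$P{\left(g \right)} = - \frac{11}{4}$ ($P{\left(g \right)} = -4 - \frac{5}{-4} = -4 - - \frac{5}{4} = -4 + \frac{5}{4} = - \frac{11}{4}$)
$u = 2$ ($u = 4 - 2 = 2$)
$h{\left(L \right)} = 0$ ($h{\left(L \right)} = 0 \left(- \frac{11}{4}\right) 2 = 0 \cdot 2 = 0$)
$\left(v + Q\right) h{\left(2 \right)} = \left(-79 - 30\right) 0 = \left(-109\right) 0 = 0$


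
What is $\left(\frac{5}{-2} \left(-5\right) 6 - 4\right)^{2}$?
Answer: $5041$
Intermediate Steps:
$\left(\frac{5}{-2} \left(-5\right) 6 - 4\right)^{2} = \left(5 \left(- \frac{1}{2}\right) \left(-5\right) 6 - 4\right)^{2} = \left(\left(- \frac{5}{2}\right) \left(-5\right) 6 - 4\right)^{2} = \left(\frac{25}{2} \cdot 6 - 4\right)^{2} = \left(75 - 4\right)^{2} = 71^{2} = 5041$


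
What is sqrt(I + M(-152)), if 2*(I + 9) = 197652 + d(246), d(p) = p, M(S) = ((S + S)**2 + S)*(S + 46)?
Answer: 2*I*sqrt(2420261) ≈ 3111.4*I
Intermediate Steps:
M(S) = (46 + S)*(S + 4*S**2) (M(S) = ((2*S)**2 + S)*(46 + S) = (4*S**2 + S)*(46 + S) = (S + 4*S**2)*(46 + S) = (46 + S)*(S + 4*S**2))
I = 98940 (I = -9 + (197652 + 246)/2 = -9 + (1/2)*197898 = -9 + 98949 = 98940)
sqrt(I + M(-152)) = sqrt(98940 - 152*(46 + 4*(-152)**2 + 185*(-152))) = sqrt(98940 - 152*(46 + 4*23104 - 28120)) = sqrt(98940 - 152*(46 + 92416 - 28120)) = sqrt(98940 - 152*64342) = sqrt(98940 - 9779984) = sqrt(-9681044) = 2*I*sqrt(2420261)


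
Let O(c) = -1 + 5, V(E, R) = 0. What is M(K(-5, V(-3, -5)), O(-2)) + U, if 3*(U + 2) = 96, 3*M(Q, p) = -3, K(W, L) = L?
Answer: 29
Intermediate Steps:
O(c) = 4
M(Q, p) = -1 (M(Q, p) = (1/3)*(-3) = -1)
U = 30 (U = -2 + (1/3)*96 = -2 + 32 = 30)
M(K(-5, V(-3, -5)), O(-2)) + U = -1 + 30 = 29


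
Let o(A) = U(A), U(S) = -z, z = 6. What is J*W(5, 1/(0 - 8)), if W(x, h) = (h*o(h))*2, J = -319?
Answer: -957/2 ≈ -478.50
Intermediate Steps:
U(S) = -6 (U(S) = -1*6 = -6)
o(A) = -6
W(x, h) = -12*h (W(x, h) = (h*(-6))*2 = -6*h*2 = -12*h)
J*W(5, 1/(0 - 8)) = -(-3828)/(0 - 8) = -(-3828)/(-8) = -(-3828)*(-1)/8 = -319*3/2 = -957/2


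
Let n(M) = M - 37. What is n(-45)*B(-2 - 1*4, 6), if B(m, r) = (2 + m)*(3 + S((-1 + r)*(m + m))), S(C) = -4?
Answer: -328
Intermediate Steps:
n(M) = -37 + M
B(m, r) = -2 - m (B(m, r) = (2 + m)*(3 - 4) = (2 + m)*(-1) = -2 - m)
n(-45)*B(-2 - 1*4, 6) = (-37 - 45)*(-2 - (-2 - 1*4)) = -82*(-2 - (-2 - 4)) = -82*(-2 - 1*(-6)) = -82*(-2 + 6) = -82*4 = -328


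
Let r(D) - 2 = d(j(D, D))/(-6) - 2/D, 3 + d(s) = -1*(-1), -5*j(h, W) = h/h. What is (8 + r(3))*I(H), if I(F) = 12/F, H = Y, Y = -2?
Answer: -58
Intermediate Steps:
j(h, W) = -1/5 (j(h, W) = -h/(5*h) = -1/5*1 = -1/5)
H = -2
d(s) = -2 (d(s) = -3 - 1*(-1) = -3 + 1 = -2)
r(D) = 7/3 - 2/D (r(D) = 2 + (-2/(-6) - 2/D) = 2 + (-2*(-1/6) - 2/D) = 2 + (1/3 - 2/D) = 7/3 - 2/D)
(8 + r(3))*I(H) = (8 + (7/3 - 2/3))*(12/(-2)) = (8 + (7/3 - 2*1/3))*(12*(-1/2)) = (8 + (7/3 - 2/3))*(-6) = (8 + 5/3)*(-6) = (29/3)*(-6) = -58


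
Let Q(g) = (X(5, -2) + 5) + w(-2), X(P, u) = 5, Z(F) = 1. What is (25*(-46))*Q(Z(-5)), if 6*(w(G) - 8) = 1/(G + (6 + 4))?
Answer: -497375/24 ≈ -20724.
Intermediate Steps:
w(G) = 8 + 1/(6*(10 + G)) (w(G) = 8 + 1/(6*(G + (6 + 4))) = 8 + 1/(6*(G + 10)) = 8 + 1/(6*(10 + G)))
Q(g) = 865/48 (Q(g) = (5 + 5) + (481 + 48*(-2))/(6*(10 - 2)) = 10 + (⅙)*(481 - 96)/8 = 10 + (⅙)*(⅛)*385 = 10 + 385/48 = 865/48)
(25*(-46))*Q(Z(-5)) = (25*(-46))*(865/48) = -1150*865/48 = -497375/24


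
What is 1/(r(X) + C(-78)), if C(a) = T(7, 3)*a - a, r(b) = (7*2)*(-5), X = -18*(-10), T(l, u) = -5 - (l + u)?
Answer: 1/1178 ≈ 0.00084890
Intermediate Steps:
T(l, u) = -5 - l - u (T(l, u) = -5 + (-l - u) = -5 - l - u)
X = 180
r(b) = -70 (r(b) = 14*(-5) = -70)
C(a) = -16*a (C(a) = (-5 - 1*7 - 1*3)*a - a = (-5 - 7 - 3)*a - a = -15*a - a = -16*a)
1/(r(X) + C(-78)) = 1/(-70 - 16*(-78)) = 1/(-70 + 1248) = 1/1178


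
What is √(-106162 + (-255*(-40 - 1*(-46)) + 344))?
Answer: 2*I*√26837 ≈ 327.64*I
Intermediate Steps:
√(-106162 + (-255*(-40 - 1*(-46)) + 344)) = √(-106162 + (-255*(-40 + 46) + 344)) = √(-106162 + (-255*6 + 344)) = √(-106162 + (-1530 + 344)) = √(-106162 - 1186) = √(-107348) = 2*I*√26837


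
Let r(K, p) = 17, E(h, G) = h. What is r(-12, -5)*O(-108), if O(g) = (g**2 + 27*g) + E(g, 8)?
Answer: 146880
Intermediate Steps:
O(g) = g**2 + 28*g (O(g) = (g**2 + 27*g) + g = g**2 + 28*g)
r(-12, -5)*O(-108) = 17*(-108*(28 - 108)) = 17*(-108*(-80)) = 17*8640 = 146880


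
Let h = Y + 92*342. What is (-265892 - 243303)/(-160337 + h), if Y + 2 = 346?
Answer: 509195/128529 ≈ 3.9617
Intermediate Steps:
Y = 344 (Y = -2 + 346 = 344)
h = 31808 (h = 344 + 92*342 = 344 + 31464 = 31808)
(-265892 - 243303)/(-160337 + h) = (-265892 - 243303)/(-160337 + 31808) = -509195/(-128529) = -509195*(-1/128529) = 509195/128529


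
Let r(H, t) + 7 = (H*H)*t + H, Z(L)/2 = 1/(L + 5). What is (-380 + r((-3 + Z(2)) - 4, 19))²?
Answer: 514337041/2401 ≈ 2.1422e+5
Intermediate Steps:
Z(L) = 2/(5 + L) (Z(L) = 2/(L + 5) = 2/(5 + L))
r(H, t) = -7 + H + t*H² (r(H, t) = -7 + ((H*H)*t + H) = -7 + (H²*t + H) = -7 + (t*H² + H) = -7 + (H + t*H²) = -7 + H + t*H²)
(-380 + r((-3 + Z(2)) - 4, 19))² = (-380 + (-7 + ((-3 + 2/(5 + 2)) - 4) + 19*((-3 + 2/(5 + 2)) - 4)²))² = (-380 + (-7 + ((-3 + 2/7) - 4) + 19*((-3 + 2/7) - 4)²))² = (-380 + (-7 + (-19/7 - 4) + 19*(-19/7 - 4)²))² = (-380 + (-7 - 47/7 + 19*(-47/7)²))² = (-380 + (-7 - 47/7 + 19*(2209/49)))² = (-380 + (-7 - 47/7 + 41971/49))² = (-380 + 41299/49)² = (22679/49)² = 514337041/2401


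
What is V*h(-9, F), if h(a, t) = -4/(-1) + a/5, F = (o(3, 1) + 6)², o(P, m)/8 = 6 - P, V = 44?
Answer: 484/5 ≈ 96.800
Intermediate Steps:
o(P, m) = 48 - 8*P (o(P, m) = 8*(6 - P) = 48 - 8*P)
F = 900 (F = ((48 - 8*3) + 6)² = ((48 - 24) + 6)² = (24 + 6)² = 30² = 900)
h(a, t) = 4 + a/5 (h(a, t) = -4*(-1) + a*(⅕) = 4 + a/5)
V*h(-9, F) = 44*(4 + (⅕)*(-9)) = 44*(4 - 9/5) = 44*(11/5) = 484/5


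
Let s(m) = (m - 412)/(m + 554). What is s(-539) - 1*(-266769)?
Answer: 1333528/5 ≈ 2.6671e+5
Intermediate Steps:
s(m) = (-412 + m)/(554 + m)
s(-539) - 1*(-266769) = (-412 - 539)/(554 - 539) - 1*(-266769) = -951/15 + 266769 = (1/15)*(-951) + 266769 = -317/5 + 266769 = 1333528/5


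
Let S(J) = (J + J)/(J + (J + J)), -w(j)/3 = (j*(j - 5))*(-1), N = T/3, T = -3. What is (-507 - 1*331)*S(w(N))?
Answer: -1676/3 ≈ -558.67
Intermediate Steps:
N = -1 (N = -3/3 = -3*⅓ = -1)
w(j) = 3*j*(-5 + j) (w(j) = -3*j*(j - 5)*(-1) = -3*j*(-5 + j)*(-1) = -(-3)*j*(-5 + j) = 3*j*(-5 + j))
S(J) = ⅔ (S(J) = (2*J)/(J + 2*J) = (2*J)/((3*J)) = (2*J)*(1/(3*J)) = ⅔)
(-507 - 1*331)*S(w(N)) = (-507 - 1*331)*(⅔) = (-507 - 331)*(⅔) = -838*⅔ = -1676/3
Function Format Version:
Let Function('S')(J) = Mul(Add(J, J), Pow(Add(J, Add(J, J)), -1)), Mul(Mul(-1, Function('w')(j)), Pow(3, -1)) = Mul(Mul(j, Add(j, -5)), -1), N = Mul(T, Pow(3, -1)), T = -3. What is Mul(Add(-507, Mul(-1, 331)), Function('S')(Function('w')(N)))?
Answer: Rational(-1676, 3) ≈ -558.67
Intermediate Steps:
N = -1 (N = Mul(-3, Pow(3, -1)) = Mul(-3, Rational(1, 3)) = -1)
Function('w')(j) = Mul(3, j, Add(-5, j)) (Function('w')(j) = Mul(-3, Mul(Mul(j, Add(j, -5)), -1)) = Mul(-3, Mul(Mul(j, Add(-5, j)), -1)) = Mul(-3, Mul(-1, j, Add(-5, j))) = Mul(3, j, Add(-5, j)))
Function('S')(J) = Rational(2, 3) (Function('S')(J) = Mul(Mul(2, J), Pow(Add(J, Mul(2, J)), -1)) = Mul(Mul(2, J), Pow(Mul(3, J), -1)) = Mul(Mul(2, J), Mul(Rational(1, 3), Pow(J, -1))) = Rational(2, 3))
Mul(Add(-507, Mul(-1, 331)), Function('S')(Function('w')(N))) = Mul(Add(-507, Mul(-1, 331)), Rational(2, 3)) = Mul(Add(-507, -331), Rational(2, 3)) = Mul(-838, Rational(2, 3)) = Rational(-1676, 3)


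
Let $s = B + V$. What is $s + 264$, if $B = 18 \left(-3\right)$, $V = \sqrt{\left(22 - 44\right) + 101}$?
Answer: $210 + \sqrt{79} \approx 218.89$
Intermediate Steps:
$V = \sqrt{79}$ ($V = \sqrt{\left(22 - 44\right) + 101} = \sqrt{-22 + 101} = \sqrt{79} \approx 8.8882$)
$B = -54$
$s = -54 + \sqrt{79} \approx -45.112$
$s + 264 = \left(-54 + \sqrt{79}\right) + 264 = 210 + \sqrt{79}$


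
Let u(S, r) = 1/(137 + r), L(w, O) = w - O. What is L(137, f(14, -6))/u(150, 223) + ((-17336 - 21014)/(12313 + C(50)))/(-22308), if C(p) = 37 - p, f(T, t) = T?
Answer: 18692182139/422136 ≈ 44280.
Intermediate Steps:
L(137, f(14, -6))/u(150, 223) + ((-17336 - 21014)/(12313 + C(50)))/(-22308) = (137 - 1*14)/(1/(137 + 223)) + ((-17336 - 21014)/(12313 + (37 - 1*50)))/(-22308) = (137 - 14)/(1/360) - 38350/(12313 + (37 - 50))*(-1/22308) = 123/(1/360) - 38350/(12313 - 13)*(-1/22308) = 123*360 - 38350/12300*(-1/22308) = 44280 - 38350*1/12300*(-1/22308) = 44280 - 767/246*(-1/22308) = 44280 + 59/422136 = 18692182139/422136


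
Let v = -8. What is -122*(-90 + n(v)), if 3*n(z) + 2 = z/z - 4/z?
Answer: 33001/3 ≈ 11000.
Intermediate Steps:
n(z) = -1/3 - 4/(3*z) (n(z) = -2/3 + (z/z - 4/z)/3 = -2/3 + (1 - 4/z)/3 = -2/3 + (1/3 - 4/(3*z)) = -1/3 - 4/(3*z))
-122*(-90 + n(v)) = -122*(-90 + (1/3)*(-4 - 1*(-8))/(-8)) = -122*(-90 + (1/3)*(-1/8)*(-4 + 8)) = -122*(-90 + (1/3)*(-1/8)*4) = -122*(-90 - 1/6) = -122*(-541/6) = 33001/3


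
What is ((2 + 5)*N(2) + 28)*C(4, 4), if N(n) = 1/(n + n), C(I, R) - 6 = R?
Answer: 595/2 ≈ 297.50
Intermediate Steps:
C(I, R) = 6 + R
N(n) = 1/(2*n)
((2 + 5)*N(2) + 28)*C(4, 4) = ((2 + 5)*((1/2)/2) + 28)*(6 + 4) = (7*((1/2)*(1/2)) + 28)*10 = (7*(1/4) + 28)*10 = (7/4 + 28)*10 = (119/4)*10 = 595/2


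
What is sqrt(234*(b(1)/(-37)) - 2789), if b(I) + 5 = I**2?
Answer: I*sqrt(3783509)/37 ≈ 52.571*I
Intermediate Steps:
b(I) = -5 + I**2
sqrt(234*(b(1)/(-37)) - 2789) = sqrt(234*((-5 + 1**2)/(-37)) - 2789) = sqrt(234*((-5 + 1)*(-1/37)) - 2789) = sqrt(234*(-4*(-1/37)) - 2789) = sqrt(234*(4/37) - 2789) = sqrt(936/37 - 2789) = sqrt(-102257/37) = I*sqrt(3783509)/37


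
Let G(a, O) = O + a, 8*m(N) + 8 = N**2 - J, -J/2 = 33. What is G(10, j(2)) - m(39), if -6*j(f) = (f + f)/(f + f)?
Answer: -4501/24 ≈ -187.54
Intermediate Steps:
J = -66 (J = -2*33 = -66)
m(N) = 29/4 + N**2/8 (m(N) = -1 + (N**2 - 1*(-66))/8 = -1 + (N**2 + 66)/8 = -1 + (66 + N**2)/8 = -1 + (33/4 + N**2/8) = 29/4 + N**2/8)
j(f) = -1/6 (j(f) = -(f + f)/(6*(f + f)) = -2*f/(6*(2*f)) = -2*f*1/(2*f)/6 = -1/6*1 = -1/6)
G(10, j(2)) - m(39) = (-1/6 + 10) - (29/4 + (1/8)*39**2) = 59/6 - (29/4 + (1/8)*1521) = 59/6 - (29/4 + 1521/8) = 59/6 - 1*1579/8 = 59/6 - 1579/8 = -4501/24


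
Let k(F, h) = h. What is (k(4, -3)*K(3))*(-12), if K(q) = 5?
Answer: 180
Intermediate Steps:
(k(4, -3)*K(3))*(-12) = -3*5*(-12) = -15*(-12) = 180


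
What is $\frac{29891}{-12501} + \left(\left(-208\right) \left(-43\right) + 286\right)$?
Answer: $\frac{115354339}{12501} \approx 9227.6$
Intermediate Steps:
$\frac{29891}{-12501} + \left(\left(-208\right) \left(-43\right) + 286\right) = 29891 \left(- \frac{1}{12501}\right) + \left(8944 + 286\right) = - \frac{29891}{12501} + 9230 = \frac{115354339}{12501}$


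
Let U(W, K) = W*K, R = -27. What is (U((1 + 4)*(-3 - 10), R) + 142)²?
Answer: 3598609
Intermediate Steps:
U(W, K) = K*W
(U((1 + 4)*(-3 - 10), R) + 142)² = (-27*(1 + 4)*(-3 - 10) + 142)² = (-135*(-13) + 142)² = (-27*(-65) + 142)² = (1755 + 142)² = 1897² = 3598609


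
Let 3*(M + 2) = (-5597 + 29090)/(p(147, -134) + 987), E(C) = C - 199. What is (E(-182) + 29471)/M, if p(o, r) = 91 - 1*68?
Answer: 29380900/5811 ≈ 5056.1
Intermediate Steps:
E(C) = -199 + C
p(o, r) = 23 (p(o, r) = 91 - 68 = 23)
M = 5811/1010 (M = -2 + ((-5597 + 29090)/(23 + 987))/3 = -2 + (23493/1010)/3 = -2 + (23493*(1/1010))/3 = -2 + (⅓)*(23493/1010) = -2 + 7831/1010 = 5811/1010 ≈ 5.7535)
(E(-182) + 29471)/M = ((-199 - 182) + 29471)/(5811/1010) = (-381 + 29471)*(1010/5811) = 29090*(1010/5811) = 29380900/5811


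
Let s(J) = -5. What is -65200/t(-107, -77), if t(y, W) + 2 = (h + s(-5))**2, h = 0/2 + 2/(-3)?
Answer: -586800/271 ≈ -2165.3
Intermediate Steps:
h = -2/3 (h = 0*(1/2) + 2*(-1/3) = 0 - 2/3 = -2/3 ≈ -0.66667)
t(y, W) = 271/9 (t(y, W) = -2 + (-2/3 - 5)**2 = -2 + (-17/3)**2 = -2 + 289/9 = 271/9)
-65200/t(-107, -77) = -65200/271/9 = -65200*9/271 = -586800/271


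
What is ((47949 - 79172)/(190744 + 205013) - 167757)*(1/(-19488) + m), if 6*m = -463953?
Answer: 3126435622084755370/241016013 ≈ 1.2972e+10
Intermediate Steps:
m = -154651/2 (m = (⅙)*(-463953) = -154651/2 ≈ -77326.)
((47949 - 79172)/(190744 + 205013) - 167757)*(1/(-19488) + m) = ((47949 - 79172)/(190744 + 205013) - 167757)*(1/(-19488) - 154651/2) = (-31223/395757 - 167757)*(-1/19488 - 154651/2) = (-31223*1/395757 - 167757)*(-1506919345/19488) = (-31223/395757 - 167757)*(-1506919345/19488) = -66391038272/395757*(-1506919345/19488) = 3126435622084755370/241016013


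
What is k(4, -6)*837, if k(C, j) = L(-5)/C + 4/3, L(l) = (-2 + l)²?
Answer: 45477/4 ≈ 11369.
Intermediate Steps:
k(C, j) = 4/3 + 49/C (k(C, j) = (-2 - 5)²/C + 4/3 = (-7)²/C + 4*(⅓) = 49/C + 4/3 = 4/3 + 49/C)
k(4, -6)*837 = (4/3 + 49/4)*837 = (163/12)*837 = 45477/4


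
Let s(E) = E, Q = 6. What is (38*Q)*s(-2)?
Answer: -456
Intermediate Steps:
(38*Q)*s(-2) = (38*6)*(-2) = 228*(-2) = -456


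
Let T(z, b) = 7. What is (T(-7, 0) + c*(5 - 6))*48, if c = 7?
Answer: 0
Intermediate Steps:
(T(-7, 0) + c*(5 - 6))*48 = (7 + 7*(5 - 6))*48 = (7 + 7*(-1))*48 = (7 - 7)*48 = 0*48 = 0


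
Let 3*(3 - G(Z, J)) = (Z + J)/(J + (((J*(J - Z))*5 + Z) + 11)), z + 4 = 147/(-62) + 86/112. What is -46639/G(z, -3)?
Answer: -8902079208/557681 ≈ -15963.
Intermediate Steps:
z = -9727/1736 (z = -4 + (147/(-62) + 86/112) = -4 + (147*(-1/62) + 86*(1/112)) = -4 + (-147/62 + 43/56) = -4 - 2783/1736 = -9727/1736 ≈ -5.6031)
G(Z, J) = 3 - (J + Z)/(3*(11 + J + Z + 5*J*(J - Z))) (G(Z, J) = 3 - (Z + J)/(3*(J + (((J*(J - Z))*5 + Z) + 11))) = 3 - (J + Z)/(3*(J + ((5*J*(J - Z) + Z) + 11))) = 3 - (J + Z)/(3*(J + ((Z + 5*J*(J - Z)) + 11))) = 3 - (J + Z)/(3*(J + (11 + Z + 5*J*(J - Z)))) = 3 - (J + Z)/(3*(11 + J + Z + 5*J*(J - Z))))
-46639/G(z, -3) = -46639*3*(11 - 3 - 9727/1736 + 5*(-3)² - 5*(-3)*(-9727/1736))/(99 + 8*(-3) + 8*(-9727/1736) + 45*(-3)² - 45*(-3)*(-9727/1736)) = -46639*3*(11 - 3 - 9727/1736 + 5*9 - 145905/1736)/(99 - 24 - 9727/217 + 45*9 - 1313145/1736) = -46639*3*(11 - 3 - 9727/1736 + 45 - 145905/1736)/(99 - 24 - 9727/217 + 405 - 1313145/1736) = -46639/((⅓)*(-557681/1736)/(-7953/217)) = -46639/((⅓)*(-217/7953)*(-557681/1736)) = -46639/557681/190872 = -46639*190872/557681 = -8902079208/557681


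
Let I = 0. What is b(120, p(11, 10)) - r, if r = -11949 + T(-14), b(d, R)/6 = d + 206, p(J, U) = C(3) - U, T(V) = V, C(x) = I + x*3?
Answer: 13919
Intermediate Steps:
C(x) = 3*x (C(x) = 0 + x*3 = 0 + 3*x = 3*x)
p(J, U) = 9 - U (p(J, U) = 3*3 - U = 9 - U)
b(d, R) = 1236 + 6*d (b(d, R) = 6*(d + 206) = 6*(206 + d) = 1236 + 6*d)
r = -11963 (r = -11949 - 14 = -11963)
b(120, p(11, 10)) - r = (1236 + 6*120) - 1*(-11963) = (1236 + 720) + 11963 = 1956 + 11963 = 13919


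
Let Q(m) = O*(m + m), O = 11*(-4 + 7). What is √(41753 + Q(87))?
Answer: √47495 ≈ 217.93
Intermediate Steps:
O = 33 (O = 11*3 = 33)
Q(m) = 66*m (Q(m) = 33*(m + m) = 33*(2*m) = 66*m)
√(41753 + Q(87)) = √(41753 + 66*87) = √(41753 + 5742) = √47495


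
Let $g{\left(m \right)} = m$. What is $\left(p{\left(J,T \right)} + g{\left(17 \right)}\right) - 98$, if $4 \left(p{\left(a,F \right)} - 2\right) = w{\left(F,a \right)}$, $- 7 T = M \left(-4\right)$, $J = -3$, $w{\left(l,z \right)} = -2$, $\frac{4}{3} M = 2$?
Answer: $- \frac{159}{2} \approx -79.5$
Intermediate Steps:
$M = \frac{3}{2}$ ($M = \frac{3}{4} \cdot 2 = \frac{3}{2} \approx 1.5$)
$T = \frac{6}{7}$ ($T = - \frac{\frac{3}{2} \left(-4\right)}{7} = \left(- \frac{1}{7}\right) \left(-6\right) = \frac{6}{7} \approx 0.85714$)
$p{\left(a,F \right)} = \frac{3}{2}$ ($p{\left(a,F \right)} = 2 + \frac{1}{4} \left(-2\right) = 2 - \frac{1}{2} = \frac{3}{2}$)
$\left(p{\left(J,T \right)} + g{\left(17 \right)}\right) - 98 = \left(\frac{3}{2} + 17\right) - 98 = \frac{37}{2} - 98 = - \frac{159}{2}$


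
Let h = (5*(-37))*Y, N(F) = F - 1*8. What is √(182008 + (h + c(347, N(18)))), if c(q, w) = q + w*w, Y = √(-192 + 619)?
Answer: √(182455 - 185*√427) ≈ 422.65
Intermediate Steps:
N(F) = -8 + F (N(F) = F - 8 = -8 + F)
Y = √427 ≈ 20.664
c(q, w) = q + w²
h = -185*√427 (h = (5*(-37))*√427 = -185*√427 ≈ -3822.8)
√(182008 + (h + c(347, N(18)))) = √(182008 + (-185*√427 + (347 + (-8 + 18)²))) = √(182008 + (-185*√427 + (347 + 10²))) = √(182008 + (-185*√427 + (347 + 100))) = √(182008 + (-185*√427 + 447)) = √(182008 + (447 - 185*√427)) = √(182455 - 185*√427)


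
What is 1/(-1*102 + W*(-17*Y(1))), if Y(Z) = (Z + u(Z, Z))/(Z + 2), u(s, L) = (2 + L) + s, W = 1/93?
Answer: -279/28543 ≈ -0.0097747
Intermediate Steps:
W = 1/93 ≈ 0.010753
u(s, L) = 2 + L + s
Y(Z) = (2 + 3*Z)/(2 + Z) (Y(Z) = (Z + (2 + Z + Z))/(Z + 2) = (Z + (2 + 2*Z))/(2 + Z) = (2 + 3*Z)/(2 + Z))
1/(-1*102 + W*(-17*Y(1))) = 1/(-1*102 + (-17*(2 + 3*1)/(2 + 1))/93) = 1/(-102 + (-17*(2 + 3)/3)/93) = 1/(-102 + (-17*5/3)/93) = 1/(-102 + (1/93)*(-85/3)) = 1/(-102 - 85/279) = 1/(-28543/279) = -279/28543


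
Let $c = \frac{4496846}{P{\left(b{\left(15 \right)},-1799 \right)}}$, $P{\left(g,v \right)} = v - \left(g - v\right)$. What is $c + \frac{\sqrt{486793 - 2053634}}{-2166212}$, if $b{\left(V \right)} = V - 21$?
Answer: $- \frac{2248423}{1796} - \frac{i \sqrt{1566841}}{2166212} \approx -1251.9 - 0.00057785 i$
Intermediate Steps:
$b{\left(V \right)} = -21 + V$
$P{\left(g,v \right)} = - g + 2 v$ ($P{\left(g,v \right)} = v - \left(g - v\right) = - g + 2 v$)
$c = - \frac{2248423}{1796}$ ($c = \frac{4496846}{- (-21 + 15) + 2 \left(-1799\right)} = \frac{4496846}{\left(-1\right) \left(-6\right) - 3598} = \frac{4496846}{6 - 3598} = \frac{4496846}{-3592} = 4496846 \left(- \frac{1}{3592}\right) = - \frac{2248423}{1796} \approx -1251.9$)
$c + \frac{\sqrt{486793 - 2053634}}{-2166212} = - \frac{2248423}{1796} + \frac{\sqrt{486793 - 2053634}}{-2166212} = - \frac{2248423}{1796} + \sqrt{-1566841} \left(- \frac{1}{2166212}\right) = - \frac{2248423}{1796} + i \sqrt{1566841} \left(- \frac{1}{2166212}\right) = - \frac{2248423}{1796} - \frac{i \sqrt{1566841}}{2166212}$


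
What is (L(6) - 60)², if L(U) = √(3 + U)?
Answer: 3249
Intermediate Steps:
(L(6) - 60)² = (√(3 + 6) - 60)² = (√9 - 60)² = (3 - 60)² = (-57)² = 3249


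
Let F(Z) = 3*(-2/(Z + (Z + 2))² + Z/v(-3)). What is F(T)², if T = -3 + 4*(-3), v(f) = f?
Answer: 34539129/153664 ≈ 224.77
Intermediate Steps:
T = -15 (T = -3 - 12 = -15)
F(Z) = -Z - 6/(2 + 2*Z)² (F(Z) = 3*(-2/(Z + (Z + 2))² + Z/(-3)) = 3*(-2/(Z + (2 + Z))² + Z*(-⅓)) = 3*(-2/(2 + 2*Z)² - Z/3) = -Z - 6/(2 + 2*Z)²)
F(T)² = (-1*(-15) - 3/(2*(1 - 15)²))² = (15 - 3/2/(-14)²)² = (15 - 3/2*1/196)² = (15 - 3/392)² = (5877/392)² = 34539129/153664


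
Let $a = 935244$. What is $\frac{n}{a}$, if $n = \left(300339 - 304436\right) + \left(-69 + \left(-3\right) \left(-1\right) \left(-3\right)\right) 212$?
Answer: $- \frac{20633}{935244} \approx -0.022062$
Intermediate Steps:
$n = -20633$ ($n = -4097 + \left(-69 + 3 \left(-3\right)\right) 212 = -4097 + \left(-69 - 9\right) 212 = -4097 - 16536 = -20633$)
$\frac{n}{a} = - \frac{20633}{935244}$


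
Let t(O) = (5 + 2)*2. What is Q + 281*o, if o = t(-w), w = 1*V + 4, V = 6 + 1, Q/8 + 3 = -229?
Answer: 2078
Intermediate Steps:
Q = -1856 (Q = -24 + 8*(-229) = -24 - 1832 = -1856)
V = 7
w = 11 (w = 1*7 + 4 = 7 + 4 = 11)
t(O) = 14 (t(O) = 7*2 = 14)
o = 14
Q + 281*o = -1856 + 281*14 = -1856 + 3934 = 2078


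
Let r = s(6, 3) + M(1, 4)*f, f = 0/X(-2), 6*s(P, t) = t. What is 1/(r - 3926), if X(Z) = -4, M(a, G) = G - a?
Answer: -2/7851 ≈ -0.00025474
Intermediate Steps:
s(P, t) = t/6
f = 0 (f = 0/(-4) = 0*(-¼) = 0)
r = ½ (r = (⅙)*3 + (4 - 1*1)*0 = ½ + (4 - 1)*0 = ½ + 3*0 = ½ + 0 = ½ ≈ 0.50000)
1/(r - 3926) = 1/(½ - 3926) = 1/(-7851/2) = -2/7851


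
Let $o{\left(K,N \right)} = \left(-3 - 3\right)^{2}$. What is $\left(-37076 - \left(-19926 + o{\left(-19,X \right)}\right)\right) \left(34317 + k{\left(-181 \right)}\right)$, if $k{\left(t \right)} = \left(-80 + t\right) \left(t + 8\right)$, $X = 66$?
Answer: $-1365771420$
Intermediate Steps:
$o{\left(K,N \right)} = 36$ ($o{\left(K,N \right)} = \left(-6\right)^{2} = 36$)
$k{\left(t \right)} = \left(-80 + t\right) \left(8 + t\right)$
$\left(-37076 - \left(-19926 + o{\left(-19,X \right)}\right)\right) \left(34317 + k{\left(-181 \right)}\right) = \left(-37076 + \left(19926 - 36\right)\right) \left(34317 - \left(-12392 - 32761\right)\right) = \left(-37076 + \left(19926 - 36\right)\right) \left(34317 + \left(-640 + 32761 + 13032\right)\right) = \left(-37076 + 19890\right) \left(34317 + 45153\right) = \left(-17186\right) 79470 = -1365771420$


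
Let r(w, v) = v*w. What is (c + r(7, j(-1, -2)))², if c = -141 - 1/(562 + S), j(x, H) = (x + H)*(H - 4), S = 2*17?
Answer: 79941481/355216 ≈ 225.05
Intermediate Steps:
S = 34
j(x, H) = (-4 + H)*(H + x) (j(x, H) = (H + x)*(-4 + H) = (-4 + H)*(H + x))
c = -84037/596 (c = -141 - 1/(562 + 34) = -141 - 1/596 = -84037/596 ≈ -141.00)
(c + r(7, j(-1, -2)))² = (-84037/596 + ((-2)² - 4*(-2) - 4*(-1) - 2*(-1))*7)² = (-84037/596 + (4 + 8 + 4 + 2)*7)² = (-84037/596 + 18*7)² = (-84037/596 + 126)² = (-8941/596)² = 79941481/355216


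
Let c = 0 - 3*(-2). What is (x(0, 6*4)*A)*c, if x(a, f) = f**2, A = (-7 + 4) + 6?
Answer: 10368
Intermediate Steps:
A = 3 (A = -3 + 6 = 3)
c = 6 (c = 0 + 6 = 6)
(x(0, 6*4)*A)*c = ((6*4)**2*3)*6 = (24**2*3)*6 = (576*3)*6 = 1728*6 = 10368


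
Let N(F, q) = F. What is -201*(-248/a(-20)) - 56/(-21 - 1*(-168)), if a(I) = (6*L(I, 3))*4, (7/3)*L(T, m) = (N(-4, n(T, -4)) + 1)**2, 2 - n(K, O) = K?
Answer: 101701/189 ≈ 538.10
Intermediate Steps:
n(K, O) = 2 - K
L(T, m) = 27/7 (L(T, m) = 3*(-4 + 1)**2/7 = (3/7)*(-3)**2 = (3/7)*9 = 27/7)
a(I) = 648/7 (a(I) = (6*(27/7))*4 = (162/7)*4 = 648/7)
-201*(-248/a(-20)) - 56/(-21 - 1*(-168)) = -201/((648/7)/(-248)) - 56/(-21 - 1*(-168)) = -201/((648/7)*(-1/248)) - 56/(-21 + 168) = -201/(-81/217) - 56/147 = -201*(-217/81) - 56*1/147 = 14539/27 - 8/21 = 101701/189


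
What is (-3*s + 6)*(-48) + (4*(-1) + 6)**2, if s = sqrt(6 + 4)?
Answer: -284 + 144*sqrt(10) ≈ 171.37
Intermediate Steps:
s = sqrt(10) ≈ 3.1623
(-3*s + 6)*(-48) + (4*(-1) + 6)**2 = (-3*sqrt(10) + 6)*(-48) + (4*(-1) + 6)**2 = (6 - 3*sqrt(10))*(-48) + (-4 + 6)**2 = (-288 + 144*sqrt(10)) + 2**2 = (-288 + 144*sqrt(10)) + 4 = -284 + 144*sqrt(10)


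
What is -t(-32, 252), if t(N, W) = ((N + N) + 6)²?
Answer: -3364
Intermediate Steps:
t(N, W) = (6 + 2*N)² (t(N, W) = (2*N + 6)² = (6 + 2*N)²)
-t(-32, 252) = -4*(3 - 32)² = -4*(-29)² = -4*841 = -1*3364 = -3364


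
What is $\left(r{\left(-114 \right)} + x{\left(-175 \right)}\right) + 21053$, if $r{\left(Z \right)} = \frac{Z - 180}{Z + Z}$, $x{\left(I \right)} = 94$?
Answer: $\frac{803635}{38} \approx 21148.0$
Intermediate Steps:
$r{\left(Z \right)} = \frac{-180 + Z}{2 Z}$
$\left(r{\left(-114 \right)} + x{\left(-175 \right)}\right) + 21053 = \left(\frac{-180 - 114}{2 \left(-114\right)} + 94\right) + 21053 = \left(\frac{1}{2} \left(- \frac{1}{114}\right) \left(-294\right) + 94\right) + 21053 = \left(\frac{49}{38} + 94\right) + 21053 = \frac{3621}{38} + 21053 = \frac{803635}{38}$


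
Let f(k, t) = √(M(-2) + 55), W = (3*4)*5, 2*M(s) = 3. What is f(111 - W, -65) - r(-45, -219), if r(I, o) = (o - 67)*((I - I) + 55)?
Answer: 15730 + √226/2 ≈ 15738.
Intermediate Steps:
M(s) = 3/2 (M(s) = (½)*3 = 3/2)
r(I, o) = -3685 + 55*o (r(I, o) = (-67 + o)*(0 + 55) = (-67 + o)*55 = -3685 + 55*o)
W = 60 (W = 12*5 = 60)
f(k, t) = √226/2 (f(k, t) = √(3/2 + 55) = √(113/2) = √226/2)
f(111 - W, -65) - r(-45, -219) = √226/2 - (-3685 + 55*(-219)) = √226/2 - (-3685 - 12045) = √226/2 - 1*(-15730) = √226/2 + 15730 = 15730 + √226/2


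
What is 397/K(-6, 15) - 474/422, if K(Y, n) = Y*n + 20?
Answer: -100357/14770 ≈ -6.7946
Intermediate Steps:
K(Y, n) = 20 + Y*n
397/K(-6, 15) - 474/422 = 397/(20 - 6*15) - 474/422 = 397/(20 - 90) - 474*1/422 = 397/(-70) - 237/211 = 397*(-1/70) - 237/211 = -397/70 - 237/211 = -100357/14770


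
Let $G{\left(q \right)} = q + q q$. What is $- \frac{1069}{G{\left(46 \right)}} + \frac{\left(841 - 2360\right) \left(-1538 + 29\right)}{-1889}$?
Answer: $- \frac{4957693043}{4084018} \approx -1213.9$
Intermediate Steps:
$G{\left(q \right)} = q + q^{2}$
$- \frac{1069}{G{\left(46 \right)}} + \frac{\left(841 - 2360\right) \left(-1538 + 29\right)}{-1889} = - \frac{1069}{46 \left(1 + 46\right)} + \frac{\left(841 - 2360\right) \left(-1538 + 29\right)}{-1889} = - \frac{1069}{46 \cdot 47} + \left(-1519\right) \left(-1509\right) \left(- \frac{1}{1889}\right) = - \frac{1069}{2162} + 2292171 \left(- \frac{1}{1889}\right) = \left(-1069\right) \frac{1}{2162} - \frac{2292171}{1889} = - \frac{1069}{2162} - \frac{2292171}{1889} = - \frac{4957693043}{4084018}$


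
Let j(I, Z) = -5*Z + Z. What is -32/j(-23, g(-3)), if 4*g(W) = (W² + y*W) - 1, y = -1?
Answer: 32/11 ≈ 2.9091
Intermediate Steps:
g(W) = -¼ - W/4 + W²/4 (g(W) = ((W² - W) - 1)/4 = (-1 + W² - W)/4 = -¼ - W/4 + W²/4)
j(I, Z) = -4*Z
-32/j(-23, g(-3)) = -32/(-4*(-¼ - ¼*(-3) + (¼)*(-3)²)) = -32/(-4*(-¼ + ¾ + (¼)*9)) = -32/(-4*(-¼ + ¾ + 9/4)) = -32/(-4*11/4) = -32/(-11) = -1/11*(-32) = 32/11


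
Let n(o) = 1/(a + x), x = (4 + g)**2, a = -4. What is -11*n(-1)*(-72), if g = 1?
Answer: 264/7 ≈ 37.714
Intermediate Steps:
x = 25 (x = (4 + 1)**2 = 5**2 = 25)
n(o) = 1/21 (n(o) = 1/(-4 + 25) = 1/21)
-11*n(-1)*(-72) = -11*1/21*(-72) = -11/21*(-72) = 264/7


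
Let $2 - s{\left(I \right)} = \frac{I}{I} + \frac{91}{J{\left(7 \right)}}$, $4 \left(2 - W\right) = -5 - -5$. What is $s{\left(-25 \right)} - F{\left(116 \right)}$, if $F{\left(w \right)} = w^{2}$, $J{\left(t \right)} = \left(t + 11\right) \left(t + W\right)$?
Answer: $- \frac{2179801}{162} \approx -13456.0$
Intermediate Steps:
$W = 2$ ($W = 2 - \frac{-5 - -5}{4} = 2 - \frac{-5 + 5}{4} = 2 - 0 = 2 + 0 = 2$)
$J{\left(t \right)} = \left(2 + t\right) \left(11 + t\right)$ ($J{\left(t \right)} = \left(t + 11\right) \left(t + 2\right) = \left(11 + t\right) \left(2 + t\right) = \left(2 + t\right) \left(11 + t\right)$)
$s{\left(I \right)} = \frac{71}{162}$ ($s{\left(I \right)} = 2 - \left(\frac{I}{I} + \frac{91}{22 + 7^{2} + 13 \cdot 7}\right) = 2 - \left(1 + \frac{91}{22 + 49 + 91}\right) = 2 - \left(1 + \frac{91}{162}\right) = 2 - \frac{253}{162} = \frac{71}{162}$)
$s{\left(-25 \right)} - F{\left(116 \right)} = \frac{71}{162} - 116^{2} = \frac{71}{162} - 13456 = - \frac{2179801}{162}$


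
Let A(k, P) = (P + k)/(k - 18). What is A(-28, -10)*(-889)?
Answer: -16891/23 ≈ -734.39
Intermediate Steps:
A(k, P) = (P + k)/(-18 + k)
A(-28, -10)*(-889) = ((-10 - 28)/(-18 - 28))*(-889) = (-38/(-46))*(-889) = -1/46*(-38)*(-889) = (19/23)*(-889) = -16891/23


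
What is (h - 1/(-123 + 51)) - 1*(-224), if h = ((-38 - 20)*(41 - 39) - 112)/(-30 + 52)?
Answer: 169211/792 ≈ 213.65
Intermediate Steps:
h = -114/11 (h = (-58*2 - 112)/22 = (-116 - 112)*(1/22) = -228*1/22 = -114/11 ≈ -10.364)
(h - 1/(-123 + 51)) - 1*(-224) = (-114/11 - 1/(-123 + 51)) - 1*(-224) = (-114/11 - 1/(-72)) + 224 = (-114/11 - 1*(-1/72)) + 224 = (-114/11 + 1/72) + 224 = -8197/792 + 224 = 169211/792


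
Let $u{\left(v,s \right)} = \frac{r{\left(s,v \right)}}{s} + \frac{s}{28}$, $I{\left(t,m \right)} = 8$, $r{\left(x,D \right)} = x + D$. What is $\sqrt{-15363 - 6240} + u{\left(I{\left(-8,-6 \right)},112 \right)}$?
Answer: $\frac{71}{14} + i \sqrt{21603} \approx 5.0714 + 146.98 i$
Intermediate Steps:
$r{\left(x,D \right)} = D + x$
$u{\left(v,s \right)} = \frac{s}{28} + \frac{s + v}{s}$ ($u{\left(v,s \right)} = \frac{v + s}{s} + \frac{s}{28} = \frac{s + v}{s} + s \frac{1}{28} = \frac{s + v}{s} + \frac{s}{28} = \frac{s}{28} + \frac{s + v}{s}$)
$\sqrt{-15363 - 6240} + u{\left(I{\left(-8,-6 \right)},112 \right)} = \sqrt{-15363 - 6240} + \left(1 + \frac{1}{28} \cdot 112 + \frac{8}{112}\right) = \sqrt{-21603} + \left(1 + 4 + 8 \cdot \frac{1}{112}\right) = i \sqrt{21603} + \left(1 + 4 + \frac{1}{14}\right) = i \sqrt{21603} + \frac{71}{14} = \frac{71}{14} + i \sqrt{21603}$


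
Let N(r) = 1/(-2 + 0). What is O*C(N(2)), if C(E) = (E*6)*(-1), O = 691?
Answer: 2073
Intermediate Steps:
N(r) = -½ (N(r) = 1/(-2) = -½)
C(E) = -6*E (C(E) = (6*E)*(-1) = -6*E)
O*C(N(2)) = 691*(-6*(-½)) = 691*3 = 2073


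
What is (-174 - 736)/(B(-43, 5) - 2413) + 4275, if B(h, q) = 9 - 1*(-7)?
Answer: 10248085/2397 ≈ 4275.4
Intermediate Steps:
B(h, q) = 16 (B(h, q) = 9 + 7 = 16)
(-174 - 736)/(B(-43, 5) - 2413) + 4275 = (-174 - 736)/(16 - 2413) + 4275 = -910/(-2397) + 4275 = -910*(-1/2397) + 4275 = 910/2397 + 4275 = 10248085/2397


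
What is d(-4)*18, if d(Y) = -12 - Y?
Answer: -144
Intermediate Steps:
d(-4)*18 = (-12 - 1*(-4))*18 = (-12 + 4)*18 = -8*18 = -144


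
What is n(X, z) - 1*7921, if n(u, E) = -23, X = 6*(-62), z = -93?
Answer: -7944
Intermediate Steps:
X = -372
n(X, z) - 1*7921 = -23 - 1*7921 = -23 - 7921 = -7944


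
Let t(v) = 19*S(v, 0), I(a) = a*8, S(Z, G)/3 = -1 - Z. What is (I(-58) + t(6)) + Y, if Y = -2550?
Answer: -3413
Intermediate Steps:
S(Z, G) = -3 - 3*Z (S(Z, G) = 3*(-1 - Z) = -3 - 3*Z)
I(a) = 8*a
t(v) = -57 - 57*v (t(v) = 19*(-3 - 3*v) = -57 - 57*v)
(I(-58) + t(6)) + Y = (8*(-58) + (-57 - 57*6)) - 2550 = (-464 + (-57 - 342)) - 2550 = (-464 - 399) - 2550 = -863 - 2550 = -3413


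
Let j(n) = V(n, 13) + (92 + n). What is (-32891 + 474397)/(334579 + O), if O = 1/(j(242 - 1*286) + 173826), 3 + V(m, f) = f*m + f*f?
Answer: 76587162808/58038749973 ≈ 1.3196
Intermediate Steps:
V(m, f) = -3 + f² + f*m (V(m, f) = -3 + (f*m + f*f) = -3 + (f*m + f²) = -3 + (f² + f*m) = -3 + f² + f*m)
j(n) = 258 + 14*n (j(n) = (-3 + 13² + 13*n) + (92 + n) = (-3 + 169 + 13*n) + (92 + n) = (166 + 13*n) + (92 + n) = 258 + 14*n)
O = 1/173468 (O = 1/((258 + 14*(242 - 1*286)) + 173826) = 1/((258 + 14*(242 - 286)) + 173826) = 1/((258 + 14*(-44)) + 173826) = 1/((258 - 616) + 173826) = 1/(-358 + 173826) = 1/173468 ≈ 5.7647e-6)
(-32891 + 474397)/(334579 + O) = (-32891 + 474397)/(334579 + 1/173468) = 441506/(58038749973/173468) = 441506*(173468/58038749973) = 76587162808/58038749973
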